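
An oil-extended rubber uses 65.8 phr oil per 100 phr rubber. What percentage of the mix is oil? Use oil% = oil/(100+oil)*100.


Oil % = oil / (100 + oil) * 100
= 65.8 / (100 + 65.8) * 100
= 65.8 / 165.8 * 100
= 39.69%

39.69%


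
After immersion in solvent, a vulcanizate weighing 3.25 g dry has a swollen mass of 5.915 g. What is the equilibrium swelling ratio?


Q = W_swollen / W_dry
Q = 5.915 / 3.25
Q = 1.82

Q = 1.82


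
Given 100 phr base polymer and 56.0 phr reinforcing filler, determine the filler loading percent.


Filler % = filler / (rubber + filler) * 100
= 56.0 / (100 + 56.0) * 100
= 56.0 / 156.0 * 100
= 35.9%

35.9%


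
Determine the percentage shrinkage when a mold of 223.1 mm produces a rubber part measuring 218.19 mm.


Shrinkage = (mold - part) / mold * 100
= (223.1 - 218.19) / 223.1 * 100
= 4.91 / 223.1 * 100
= 2.2%

2.2%


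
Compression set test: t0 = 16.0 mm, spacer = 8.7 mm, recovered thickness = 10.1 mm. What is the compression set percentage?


CS = (t0 - recovered) / (t0 - ts) * 100
= (16.0 - 10.1) / (16.0 - 8.7) * 100
= 5.9 / 7.3 * 100
= 80.8%

80.8%


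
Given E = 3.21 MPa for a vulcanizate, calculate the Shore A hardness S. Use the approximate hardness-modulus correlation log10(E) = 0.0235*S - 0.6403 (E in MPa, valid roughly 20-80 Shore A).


log10(E) = 0.0235*S - 0.6403  =>  S = (log10(E) + 0.6403) / 0.0235
log10(3.21) = 0.506505
S = (0.506505 + 0.6403) / 0.0235 = 1.146805 / 0.0235
S = 48.8

Shore A = 48.8


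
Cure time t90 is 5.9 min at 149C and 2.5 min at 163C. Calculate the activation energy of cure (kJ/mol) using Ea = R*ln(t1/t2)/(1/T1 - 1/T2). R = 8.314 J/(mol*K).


T1 = 422.15 K, T2 = 436.15 K
1/T1 - 1/T2 = 7.6037e-05
ln(t1/t2) = ln(5.9/2.5) = 0.8587
Ea = 8.314 * 0.8587 / 7.6037e-05 = 93887.2689 J/mol
Ea = 93.89 kJ/mol

93.89 kJ/mol


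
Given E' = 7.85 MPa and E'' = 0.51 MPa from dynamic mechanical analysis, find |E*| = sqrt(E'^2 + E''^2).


|E*| = sqrt(E'^2 + E''^2)
= sqrt(7.85^2 + 0.51^2)
= sqrt(61.6225 + 0.2601)
= 7.867 MPa

7.867 MPa


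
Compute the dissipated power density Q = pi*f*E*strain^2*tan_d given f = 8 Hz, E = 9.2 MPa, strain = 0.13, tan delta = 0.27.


Q = pi * f * E * strain^2 * tan_d
= pi * 8 * 9.2 * 0.13^2 * 0.27
= pi * 8 * 9.2 * 0.0169 * 0.27
= 1.0551

Q = 1.0551


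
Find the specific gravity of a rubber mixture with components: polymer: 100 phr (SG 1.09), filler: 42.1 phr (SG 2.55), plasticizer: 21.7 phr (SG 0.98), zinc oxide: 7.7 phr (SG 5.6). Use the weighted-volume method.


Sum of weights = 171.5
Volume contributions:
  polymer: 100/1.09 = 91.7431
  filler: 42.1/2.55 = 16.5098
  plasticizer: 21.7/0.98 = 22.1429
  zinc oxide: 7.7/5.6 = 1.3750
Sum of volumes = 131.7708
SG = 171.5 / 131.7708 = 1.302

SG = 1.302


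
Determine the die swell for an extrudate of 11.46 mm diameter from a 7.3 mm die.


Die swell ratio = D_extrudate / D_die
= 11.46 / 7.3
= 1.57

Die swell = 1.57


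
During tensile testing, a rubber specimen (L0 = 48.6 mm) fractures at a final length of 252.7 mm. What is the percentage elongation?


Elongation = (Lf - L0) / L0 * 100
= (252.7 - 48.6) / 48.6 * 100
= 204.1 / 48.6 * 100
= 420.0%

420.0%


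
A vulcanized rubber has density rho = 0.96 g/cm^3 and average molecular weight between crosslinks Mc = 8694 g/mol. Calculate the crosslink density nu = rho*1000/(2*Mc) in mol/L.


nu = rho * 1000 / (2 * Mc)
nu = 0.96 * 1000 / (2 * 8694)
nu = 960.0 / 17388
nu = 0.0552 mol/L

0.0552 mol/L


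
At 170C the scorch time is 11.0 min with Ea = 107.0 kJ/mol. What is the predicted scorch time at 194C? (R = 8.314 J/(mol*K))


Convert temperatures: T1 = 170 + 273.15 = 443.15 K, T2 = 194 + 273.15 = 467.15 K
ts2_new = 11.0 * exp(107000 / 8.314 * (1/467.15 - 1/443.15))
1/T2 - 1/T1 = -1.1593e-04
ts2_new = 2.47 min

2.47 min


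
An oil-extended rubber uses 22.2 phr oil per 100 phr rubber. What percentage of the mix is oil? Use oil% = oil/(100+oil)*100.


Oil % = oil / (100 + oil) * 100
= 22.2 / (100 + 22.2) * 100
= 22.2 / 122.2 * 100
= 18.17%

18.17%


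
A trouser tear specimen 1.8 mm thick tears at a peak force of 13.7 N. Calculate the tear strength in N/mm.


Tear strength = force / thickness
= 13.7 / 1.8
= 7.61 N/mm

7.61 N/mm


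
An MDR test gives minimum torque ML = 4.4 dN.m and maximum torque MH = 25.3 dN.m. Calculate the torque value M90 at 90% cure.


M90 = ML + 0.9 * (MH - ML)
M90 = 4.4 + 0.9 * (25.3 - 4.4)
M90 = 4.4 + 0.9 * 20.9
M90 = 23.21 dN.m

23.21 dN.m


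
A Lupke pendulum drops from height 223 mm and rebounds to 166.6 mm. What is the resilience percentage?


Resilience = h_rebound / h_drop * 100
= 166.6 / 223 * 100
= 74.7%

74.7%


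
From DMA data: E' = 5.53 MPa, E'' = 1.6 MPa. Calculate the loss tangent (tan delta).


tan delta = E'' / E'
= 1.6 / 5.53
= 0.2893

tan delta = 0.2893


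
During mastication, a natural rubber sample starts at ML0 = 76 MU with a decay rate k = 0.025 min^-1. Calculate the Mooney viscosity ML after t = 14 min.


ML = ML0 * exp(-k * t)
ML = 76 * exp(-0.025 * 14)
ML = 76 * 0.7047
ML = 53.56 MU

53.56 MU


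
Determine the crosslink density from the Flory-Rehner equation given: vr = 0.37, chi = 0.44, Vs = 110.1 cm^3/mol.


ln(1 - vr) = ln(1 - 0.37) = -0.4620
Numerator = -((-0.4620) + 0.37 + 0.44 * 0.37^2) = 0.0318
Denominator = 110.1 * (0.37^(1/3) - 0.37/2) = 58.6729
nu = 0.0318 / 58.6729 = 5.4198e-04 mol/cm^3

5.4198e-04 mol/cm^3


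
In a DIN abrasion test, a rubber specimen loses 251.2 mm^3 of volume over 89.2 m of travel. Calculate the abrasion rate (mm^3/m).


Rate = volume_loss / distance
= 251.2 / 89.2
= 2.816 mm^3/m

2.816 mm^3/m


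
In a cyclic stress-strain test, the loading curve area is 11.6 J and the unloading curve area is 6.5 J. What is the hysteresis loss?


Hysteresis loss = loading - unloading
= 11.6 - 6.5
= 5.1 J

5.1 J


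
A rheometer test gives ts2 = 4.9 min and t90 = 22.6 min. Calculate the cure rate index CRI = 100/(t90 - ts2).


CRI = 100 / (t90 - ts2)
= 100 / (22.6 - 4.9)
= 100 / 17.7
= 5.65 min^-1

5.65 min^-1


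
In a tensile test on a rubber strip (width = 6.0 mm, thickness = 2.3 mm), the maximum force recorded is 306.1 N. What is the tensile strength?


Area = width * thickness = 6.0 * 2.3 = 13.8 mm^2
TS = force / area = 306.1 / 13.8 = 22.18 MPa

22.18 MPa


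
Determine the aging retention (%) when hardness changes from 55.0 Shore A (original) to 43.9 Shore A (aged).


Retention = aged / original * 100
= 43.9 / 55.0 * 100
= 79.8%

79.8%


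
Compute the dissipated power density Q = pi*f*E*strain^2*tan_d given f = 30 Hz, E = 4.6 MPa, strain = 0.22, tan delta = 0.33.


Q = pi * f * E * strain^2 * tan_d
= pi * 30 * 4.6 * 0.22^2 * 0.33
= pi * 30 * 4.6 * 0.0484 * 0.33
= 6.9245

Q = 6.9245


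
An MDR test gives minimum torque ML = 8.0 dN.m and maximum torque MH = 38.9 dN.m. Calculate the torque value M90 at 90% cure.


M90 = ML + 0.9 * (MH - ML)
M90 = 8.0 + 0.9 * (38.9 - 8.0)
M90 = 8.0 + 0.9 * 30.9
M90 = 35.81 dN.m

35.81 dN.m


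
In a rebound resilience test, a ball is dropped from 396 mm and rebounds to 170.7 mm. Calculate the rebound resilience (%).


Resilience = h_rebound / h_drop * 100
= 170.7 / 396 * 100
= 43.1%

43.1%


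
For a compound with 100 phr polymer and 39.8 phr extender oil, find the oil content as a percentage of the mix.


Oil % = oil / (100 + oil) * 100
= 39.8 / (100 + 39.8) * 100
= 39.8 / 139.8 * 100
= 28.47%

28.47%


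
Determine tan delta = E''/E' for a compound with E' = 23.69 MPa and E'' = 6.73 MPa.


tan delta = E'' / E'
= 6.73 / 23.69
= 0.2841

tan delta = 0.2841


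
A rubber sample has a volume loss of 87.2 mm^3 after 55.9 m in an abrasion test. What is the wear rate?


Rate = volume_loss / distance
= 87.2 / 55.9
= 1.56 mm^3/m

1.56 mm^3/m


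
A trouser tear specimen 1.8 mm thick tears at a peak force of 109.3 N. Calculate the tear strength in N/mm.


Tear strength = force / thickness
= 109.3 / 1.8
= 60.72 N/mm

60.72 N/mm


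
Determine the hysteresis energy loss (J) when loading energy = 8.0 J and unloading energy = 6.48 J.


Hysteresis loss = loading - unloading
= 8.0 - 6.48
= 1.52 J

1.52 J


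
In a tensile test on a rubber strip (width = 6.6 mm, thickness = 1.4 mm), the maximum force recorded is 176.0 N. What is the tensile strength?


Area = width * thickness = 6.6 * 1.4 = 9.24 mm^2
TS = force / area = 176.0 / 9.24 = 19.05 MPa

19.05 MPa


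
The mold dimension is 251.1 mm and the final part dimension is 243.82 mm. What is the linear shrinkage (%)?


Shrinkage = (mold - part) / mold * 100
= (251.1 - 243.82) / 251.1 * 100
= 7.28 / 251.1 * 100
= 2.9%

2.9%


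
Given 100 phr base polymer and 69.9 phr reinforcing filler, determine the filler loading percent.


Filler % = filler / (rubber + filler) * 100
= 69.9 / (100 + 69.9) * 100
= 69.9 / 169.9 * 100
= 41.14%

41.14%


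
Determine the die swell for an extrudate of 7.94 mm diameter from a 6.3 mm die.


Die swell ratio = D_extrudate / D_die
= 7.94 / 6.3
= 1.26

Die swell = 1.26


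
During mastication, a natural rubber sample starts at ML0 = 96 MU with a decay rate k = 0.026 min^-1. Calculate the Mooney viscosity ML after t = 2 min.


ML = ML0 * exp(-k * t)
ML = 96 * exp(-0.026 * 2)
ML = 96 * 0.9493
ML = 91.14 MU

91.14 MU


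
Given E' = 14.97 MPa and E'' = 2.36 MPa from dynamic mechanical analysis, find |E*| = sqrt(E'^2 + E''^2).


|E*| = sqrt(E'^2 + E''^2)
= sqrt(14.97^2 + 2.36^2)
= sqrt(224.1009 + 5.5696)
= 15.155 MPa

15.155 MPa


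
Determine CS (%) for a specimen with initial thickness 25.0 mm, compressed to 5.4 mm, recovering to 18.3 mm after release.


CS = (t0 - recovered) / (t0 - ts) * 100
= (25.0 - 18.3) / (25.0 - 5.4) * 100
= 6.7 / 19.6 * 100
= 34.2%

34.2%


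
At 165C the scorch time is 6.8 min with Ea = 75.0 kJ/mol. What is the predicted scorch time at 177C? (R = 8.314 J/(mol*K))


Convert temperatures: T1 = 165 + 273.15 = 438.15 K, T2 = 177 + 273.15 = 450.15 K
ts2_new = 6.8 * exp(75000 / 8.314 * (1/450.15 - 1/438.15))
1/T2 - 1/T1 = -6.0842e-05
ts2_new = 3.93 min

3.93 min


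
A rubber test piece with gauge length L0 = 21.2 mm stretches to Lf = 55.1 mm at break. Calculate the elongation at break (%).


Elongation = (Lf - L0) / L0 * 100
= (55.1 - 21.2) / 21.2 * 100
= 33.9 / 21.2 * 100
= 159.9%

159.9%


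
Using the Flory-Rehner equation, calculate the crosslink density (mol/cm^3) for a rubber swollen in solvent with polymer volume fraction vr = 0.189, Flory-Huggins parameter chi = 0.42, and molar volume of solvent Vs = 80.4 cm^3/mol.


ln(1 - vr) = ln(1 - 0.189) = -0.2095
Numerator = -((-0.2095) + 0.189 + 0.42 * 0.189^2) = 0.0055
Denominator = 80.4 * (0.189^(1/3) - 0.189/2) = 38.5421
nu = 0.0055 / 38.5421 = 1.4230e-04 mol/cm^3

1.4230e-04 mol/cm^3


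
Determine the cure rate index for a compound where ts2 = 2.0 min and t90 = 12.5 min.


CRI = 100 / (t90 - ts2)
= 100 / (12.5 - 2.0)
= 100 / 10.5
= 9.52 min^-1

9.52 min^-1


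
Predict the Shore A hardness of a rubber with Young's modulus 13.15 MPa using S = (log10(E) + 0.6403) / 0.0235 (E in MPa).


log10(E) = 0.0235*S - 0.6403  =>  S = (log10(E) + 0.6403) / 0.0235
log10(13.15) = 1.118926
S = (1.118926 + 0.6403) / 0.0235 = 1.759226 / 0.0235
S = 74.9

Shore A = 74.9


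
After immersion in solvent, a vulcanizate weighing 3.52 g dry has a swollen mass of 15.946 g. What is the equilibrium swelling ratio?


Q = W_swollen / W_dry
Q = 15.946 / 3.52
Q = 4.53

Q = 4.53


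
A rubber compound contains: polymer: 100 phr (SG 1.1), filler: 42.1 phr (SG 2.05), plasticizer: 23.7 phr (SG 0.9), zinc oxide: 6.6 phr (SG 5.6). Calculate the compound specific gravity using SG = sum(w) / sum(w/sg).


Sum of weights = 172.4
Volume contributions:
  polymer: 100/1.1 = 90.9091
  filler: 42.1/2.05 = 20.5366
  plasticizer: 23.7/0.9 = 26.3333
  zinc oxide: 6.6/5.6 = 1.1786
Sum of volumes = 138.9576
SG = 172.4 / 138.9576 = 1.241

SG = 1.241


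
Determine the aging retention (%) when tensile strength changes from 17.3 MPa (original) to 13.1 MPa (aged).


Retention = aged / original * 100
= 13.1 / 17.3 * 100
= 75.7%

75.7%


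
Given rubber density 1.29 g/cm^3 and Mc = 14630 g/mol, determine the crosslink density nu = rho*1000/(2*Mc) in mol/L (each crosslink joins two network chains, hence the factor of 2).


nu = rho * 1000 / (2 * Mc)
nu = 1.29 * 1000 / (2 * 14630)
nu = 1290.0 / 29260
nu = 0.0441 mol/L

0.0441 mol/L


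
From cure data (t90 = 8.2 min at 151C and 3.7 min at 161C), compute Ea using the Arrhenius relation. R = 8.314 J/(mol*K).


T1 = 424.15 K, T2 = 434.15 K
1/T1 - 1/T2 = 5.4305e-05
ln(t1/t2) = ln(8.2/3.7) = 0.7958
Ea = 8.314 * 0.7958 / 5.4305e-05 = 121835.5309 J/mol
Ea = 121.84 kJ/mol

121.84 kJ/mol


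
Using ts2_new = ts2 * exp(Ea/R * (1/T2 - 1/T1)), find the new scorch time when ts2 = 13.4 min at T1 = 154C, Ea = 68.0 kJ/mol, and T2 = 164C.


Convert temperatures: T1 = 154 + 273.15 = 427.15 K, T2 = 164 + 273.15 = 437.15 K
ts2_new = 13.4 * exp(68000 / 8.314 * (1/437.15 - 1/427.15))
1/T2 - 1/T1 = -5.3554e-05
ts2_new = 8.65 min

8.65 min


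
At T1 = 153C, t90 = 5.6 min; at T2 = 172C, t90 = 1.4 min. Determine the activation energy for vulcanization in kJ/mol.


T1 = 426.15 K, T2 = 445.15 K
1/T1 - 1/T2 = 1.0016e-04
ln(t1/t2) = ln(5.6/1.4) = 1.3863
Ea = 8.314 * 1.3863 / 1.0016e-04 = 115074.9372 J/mol
Ea = 115.07 kJ/mol

115.07 kJ/mol


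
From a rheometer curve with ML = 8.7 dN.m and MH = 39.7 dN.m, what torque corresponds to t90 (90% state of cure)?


M90 = ML + 0.9 * (MH - ML)
M90 = 8.7 + 0.9 * (39.7 - 8.7)
M90 = 8.7 + 0.9 * 31.0
M90 = 36.6 dN.m

36.6 dN.m


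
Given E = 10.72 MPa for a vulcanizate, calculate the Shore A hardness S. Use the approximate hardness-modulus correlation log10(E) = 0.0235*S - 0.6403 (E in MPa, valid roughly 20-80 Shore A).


log10(E) = 0.0235*S - 0.6403  =>  S = (log10(E) + 0.6403) / 0.0235
log10(10.72) = 1.030195
S = (1.030195 + 0.6403) / 0.0235 = 1.670495 / 0.0235
S = 71.1

Shore A = 71.1


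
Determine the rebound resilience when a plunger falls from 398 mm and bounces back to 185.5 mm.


Resilience = h_rebound / h_drop * 100
= 185.5 / 398 * 100
= 46.6%

46.6%


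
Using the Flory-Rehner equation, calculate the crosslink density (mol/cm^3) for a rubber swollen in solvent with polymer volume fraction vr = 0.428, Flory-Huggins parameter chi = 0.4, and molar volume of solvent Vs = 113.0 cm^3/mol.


ln(1 - vr) = ln(1 - 0.428) = -0.5586
Numerator = -((-0.5586) + 0.428 + 0.4 * 0.428^2) = 0.0573
Denominator = 113.0 * (0.428^(1/3) - 0.428/2) = 60.9762
nu = 0.0573 / 60.9762 = 9.4041e-04 mol/cm^3

9.4041e-04 mol/cm^3


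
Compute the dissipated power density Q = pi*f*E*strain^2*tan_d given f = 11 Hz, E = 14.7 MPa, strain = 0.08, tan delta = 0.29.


Q = pi * f * E * strain^2 * tan_d
= pi * 11 * 14.7 * 0.08^2 * 0.29
= pi * 11 * 14.7 * 0.0064 * 0.29
= 0.9428

Q = 0.9428


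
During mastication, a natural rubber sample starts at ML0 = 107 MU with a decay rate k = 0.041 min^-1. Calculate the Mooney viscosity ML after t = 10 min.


ML = ML0 * exp(-k * t)
ML = 107 * exp(-0.041 * 10)
ML = 107 * 0.6637
ML = 71.01 MU

71.01 MU


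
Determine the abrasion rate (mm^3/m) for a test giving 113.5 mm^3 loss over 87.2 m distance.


Rate = volume_loss / distance
= 113.5 / 87.2
= 1.302 mm^3/m

1.302 mm^3/m


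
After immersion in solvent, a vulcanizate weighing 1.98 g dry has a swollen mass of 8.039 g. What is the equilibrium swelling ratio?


Q = W_swollen / W_dry
Q = 8.039 / 1.98
Q = 4.06

Q = 4.06


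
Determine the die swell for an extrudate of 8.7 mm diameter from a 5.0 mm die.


Die swell ratio = D_extrudate / D_die
= 8.7 / 5.0
= 1.74

Die swell = 1.74


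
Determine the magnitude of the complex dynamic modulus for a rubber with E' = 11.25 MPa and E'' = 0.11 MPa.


|E*| = sqrt(E'^2 + E''^2)
= sqrt(11.25^2 + 0.11^2)
= sqrt(126.5625 + 0.0121)
= 11.251 MPa

11.251 MPa


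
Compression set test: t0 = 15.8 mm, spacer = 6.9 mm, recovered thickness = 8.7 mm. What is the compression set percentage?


CS = (t0 - recovered) / (t0 - ts) * 100
= (15.8 - 8.7) / (15.8 - 6.9) * 100
= 7.1 / 8.9 * 100
= 79.8%

79.8%


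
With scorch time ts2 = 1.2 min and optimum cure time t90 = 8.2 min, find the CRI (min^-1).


CRI = 100 / (t90 - ts2)
= 100 / (8.2 - 1.2)
= 100 / 7.0
= 14.29 min^-1

14.29 min^-1


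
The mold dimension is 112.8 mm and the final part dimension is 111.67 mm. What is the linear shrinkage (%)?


Shrinkage = (mold - part) / mold * 100
= (112.8 - 111.67) / 112.8 * 100
= 1.13 / 112.8 * 100
= 1.0%

1.0%


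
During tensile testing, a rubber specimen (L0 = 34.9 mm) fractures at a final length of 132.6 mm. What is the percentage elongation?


Elongation = (Lf - L0) / L0 * 100
= (132.6 - 34.9) / 34.9 * 100
= 97.7 / 34.9 * 100
= 279.9%

279.9%


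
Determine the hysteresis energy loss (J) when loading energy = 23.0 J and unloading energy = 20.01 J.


Hysteresis loss = loading - unloading
= 23.0 - 20.01
= 2.99 J

2.99 J


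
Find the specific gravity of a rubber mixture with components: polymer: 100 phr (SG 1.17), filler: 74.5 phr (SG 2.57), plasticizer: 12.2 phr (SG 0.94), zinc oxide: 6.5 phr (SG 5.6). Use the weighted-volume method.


Sum of weights = 193.2
Volume contributions:
  polymer: 100/1.17 = 85.4701
  filler: 74.5/2.57 = 28.9883
  plasticizer: 12.2/0.94 = 12.9787
  zinc oxide: 6.5/5.6 = 1.1607
Sum of volumes = 128.5979
SG = 193.2 / 128.5979 = 1.502

SG = 1.502


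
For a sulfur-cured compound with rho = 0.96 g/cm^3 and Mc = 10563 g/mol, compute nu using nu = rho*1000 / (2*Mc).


nu = rho * 1000 / (2 * Mc)
nu = 0.96 * 1000 / (2 * 10563)
nu = 960.0 / 21126
nu = 0.0454 mol/L

0.0454 mol/L


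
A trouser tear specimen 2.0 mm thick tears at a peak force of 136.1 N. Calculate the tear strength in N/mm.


Tear strength = force / thickness
= 136.1 / 2.0
= 68.05 N/mm

68.05 N/mm


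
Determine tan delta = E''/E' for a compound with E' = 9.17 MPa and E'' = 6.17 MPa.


tan delta = E'' / E'
= 6.17 / 9.17
= 0.6728

tan delta = 0.6728


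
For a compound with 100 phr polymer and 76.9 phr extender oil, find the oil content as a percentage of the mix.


Oil % = oil / (100 + oil) * 100
= 76.9 / (100 + 76.9) * 100
= 76.9 / 176.9 * 100
= 43.47%

43.47%


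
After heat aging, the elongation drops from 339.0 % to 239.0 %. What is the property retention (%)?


Retention = aged / original * 100
= 239.0 / 339.0 * 100
= 70.5%

70.5%


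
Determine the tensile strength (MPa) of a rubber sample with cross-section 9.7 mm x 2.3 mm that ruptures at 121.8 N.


Area = width * thickness = 9.7 * 2.3 = 22.31 mm^2
TS = force / area = 121.8 / 22.31 = 5.46 MPa

5.46 MPa


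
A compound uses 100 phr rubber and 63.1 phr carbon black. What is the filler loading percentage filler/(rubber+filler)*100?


Filler % = filler / (rubber + filler) * 100
= 63.1 / (100 + 63.1) * 100
= 63.1 / 163.1 * 100
= 38.69%

38.69%


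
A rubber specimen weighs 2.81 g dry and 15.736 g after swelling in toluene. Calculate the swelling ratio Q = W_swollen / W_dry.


Q = W_swollen / W_dry
Q = 15.736 / 2.81
Q = 5.6

Q = 5.6


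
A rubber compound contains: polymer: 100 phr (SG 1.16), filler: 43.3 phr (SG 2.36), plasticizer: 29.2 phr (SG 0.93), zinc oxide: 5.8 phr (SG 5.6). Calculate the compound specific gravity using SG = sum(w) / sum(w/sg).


Sum of weights = 178.3
Volume contributions:
  polymer: 100/1.16 = 86.2069
  filler: 43.3/2.36 = 18.3475
  plasticizer: 29.2/0.93 = 31.3978
  zinc oxide: 5.8/5.6 = 1.0357
Sum of volumes = 136.9879
SG = 178.3 / 136.9879 = 1.302

SG = 1.302


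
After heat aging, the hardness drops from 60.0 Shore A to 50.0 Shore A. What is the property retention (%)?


Retention = aged / original * 100
= 50.0 / 60.0 * 100
= 83.3%

83.3%


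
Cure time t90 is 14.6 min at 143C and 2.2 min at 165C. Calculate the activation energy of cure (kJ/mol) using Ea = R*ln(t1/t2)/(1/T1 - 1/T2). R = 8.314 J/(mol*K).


T1 = 416.15 K, T2 = 438.15 K
1/T1 - 1/T2 = 1.2066e-04
ln(t1/t2) = ln(14.6/2.2) = 1.8926
Ea = 8.314 * 1.8926 / 1.2066e-04 = 130409.9318 J/mol
Ea = 130.41 kJ/mol

130.41 kJ/mol


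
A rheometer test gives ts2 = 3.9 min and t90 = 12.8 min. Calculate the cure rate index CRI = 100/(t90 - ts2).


CRI = 100 / (t90 - ts2)
= 100 / (12.8 - 3.9)
= 100 / 8.9
= 11.24 min^-1

11.24 min^-1


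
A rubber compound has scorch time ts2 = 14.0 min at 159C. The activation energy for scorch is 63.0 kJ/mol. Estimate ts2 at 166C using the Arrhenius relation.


Convert temperatures: T1 = 159 + 273.15 = 432.15 K, T2 = 166 + 273.15 = 439.15 K
ts2_new = 14.0 * exp(63000 / 8.314 * (1/439.15 - 1/432.15))
1/T2 - 1/T1 = -3.6885e-05
ts2_new = 10.59 min

10.59 min


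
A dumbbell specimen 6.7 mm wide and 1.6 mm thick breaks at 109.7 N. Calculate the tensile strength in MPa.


Area = width * thickness = 6.7 * 1.6 = 10.72 mm^2
TS = force / area = 109.7 / 10.72 = 10.23 MPa

10.23 MPa


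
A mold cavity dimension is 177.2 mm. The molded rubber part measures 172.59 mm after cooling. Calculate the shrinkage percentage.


Shrinkage = (mold - part) / mold * 100
= (177.2 - 172.59) / 177.2 * 100
= 4.61 / 177.2 * 100
= 2.6%

2.6%


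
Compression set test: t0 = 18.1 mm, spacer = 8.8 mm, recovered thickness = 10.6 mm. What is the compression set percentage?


CS = (t0 - recovered) / (t0 - ts) * 100
= (18.1 - 10.6) / (18.1 - 8.8) * 100
= 7.5 / 9.3 * 100
= 80.6%

80.6%


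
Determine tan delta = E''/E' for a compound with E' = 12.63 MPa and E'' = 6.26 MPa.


tan delta = E'' / E'
= 6.26 / 12.63
= 0.4956

tan delta = 0.4956


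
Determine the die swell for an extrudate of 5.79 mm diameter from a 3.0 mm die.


Die swell ratio = D_extrudate / D_die
= 5.79 / 3.0
= 1.93

Die swell = 1.93


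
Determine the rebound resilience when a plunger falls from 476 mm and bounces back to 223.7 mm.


Resilience = h_rebound / h_drop * 100
= 223.7 / 476 * 100
= 47.0%

47.0%


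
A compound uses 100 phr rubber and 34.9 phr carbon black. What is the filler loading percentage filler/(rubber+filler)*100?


Filler % = filler / (rubber + filler) * 100
= 34.9 / (100 + 34.9) * 100
= 34.9 / 134.9 * 100
= 25.87%

25.87%


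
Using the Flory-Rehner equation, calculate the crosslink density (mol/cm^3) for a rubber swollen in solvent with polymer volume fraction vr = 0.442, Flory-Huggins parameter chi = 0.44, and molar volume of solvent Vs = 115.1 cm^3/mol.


ln(1 - vr) = ln(1 - 0.442) = -0.5834
Numerator = -((-0.5834) + 0.442 + 0.44 * 0.442^2) = 0.0554
Denominator = 115.1 * (0.442^(1/3) - 0.442/2) = 62.2393
nu = 0.0554 / 62.2393 = 8.9069e-04 mol/cm^3

8.9069e-04 mol/cm^3


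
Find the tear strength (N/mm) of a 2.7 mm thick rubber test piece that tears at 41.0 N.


Tear strength = force / thickness
= 41.0 / 2.7
= 15.19 N/mm

15.19 N/mm


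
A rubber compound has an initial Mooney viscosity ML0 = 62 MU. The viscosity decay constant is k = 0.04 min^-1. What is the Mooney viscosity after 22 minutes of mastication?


ML = ML0 * exp(-k * t)
ML = 62 * exp(-0.04 * 22)
ML = 62 * 0.4148
ML = 25.72 MU

25.72 MU


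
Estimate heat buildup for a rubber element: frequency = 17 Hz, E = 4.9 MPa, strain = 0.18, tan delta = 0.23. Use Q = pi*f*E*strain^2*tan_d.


Q = pi * f * E * strain^2 * tan_d
= pi * 17 * 4.9 * 0.18^2 * 0.23
= pi * 17 * 4.9 * 0.0324 * 0.23
= 1.9501

Q = 1.9501


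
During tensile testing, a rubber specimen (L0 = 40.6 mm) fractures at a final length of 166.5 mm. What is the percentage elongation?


Elongation = (Lf - L0) / L0 * 100
= (166.5 - 40.6) / 40.6 * 100
= 125.9 / 40.6 * 100
= 310.1%

310.1%


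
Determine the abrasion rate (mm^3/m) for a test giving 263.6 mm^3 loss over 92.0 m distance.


Rate = volume_loss / distance
= 263.6 / 92.0
= 2.865 mm^3/m

2.865 mm^3/m


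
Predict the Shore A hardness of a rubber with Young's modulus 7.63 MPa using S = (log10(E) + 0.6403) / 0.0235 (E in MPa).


log10(E) = 0.0235*S - 0.6403  =>  S = (log10(E) + 0.6403) / 0.0235
log10(7.63) = 0.882525
S = (0.882525 + 0.6403) / 0.0235 = 1.522825 / 0.0235
S = 64.8

Shore A = 64.8


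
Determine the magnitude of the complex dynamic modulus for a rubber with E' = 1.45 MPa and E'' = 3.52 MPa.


|E*| = sqrt(E'^2 + E''^2)
= sqrt(1.45^2 + 3.52^2)
= sqrt(2.1025 + 12.3904)
= 3.807 MPa

3.807 MPa


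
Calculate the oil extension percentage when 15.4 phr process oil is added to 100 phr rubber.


Oil % = oil / (100 + oil) * 100
= 15.4 / (100 + 15.4) * 100
= 15.4 / 115.4 * 100
= 13.34%

13.34%


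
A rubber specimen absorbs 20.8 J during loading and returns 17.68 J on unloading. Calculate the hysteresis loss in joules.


Hysteresis loss = loading - unloading
= 20.8 - 17.68
= 3.12 J

3.12 J


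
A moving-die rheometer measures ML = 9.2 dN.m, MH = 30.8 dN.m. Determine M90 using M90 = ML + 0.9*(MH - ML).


M90 = ML + 0.9 * (MH - ML)
M90 = 9.2 + 0.9 * (30.8 - 9.2)
M90 = 9.2 + 0.9 * 21.6
M90 = 28.64 dN.m

28.64 dN.m


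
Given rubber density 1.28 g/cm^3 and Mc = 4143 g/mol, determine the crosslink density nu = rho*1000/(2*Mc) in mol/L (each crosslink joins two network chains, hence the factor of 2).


nu = rho * 1000 / (2 * Mc)
nu = 1.28 * 1000 / (2 * 4143)
nu = 1280.0 / 8286
nu = 0.1545 mol/L

0.1545 mol/L


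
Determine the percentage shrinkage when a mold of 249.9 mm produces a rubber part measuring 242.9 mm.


Shrinkage = (mold - part) / mold * 100
= (249.9 - 242.9) / 249.9 * 100
= 7.0 / 249.9 * 100
= 2.8%

2.8%


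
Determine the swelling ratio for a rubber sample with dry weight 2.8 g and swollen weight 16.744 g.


Q = W_swollen / W_dry
Q = 16.744 / 2.8
Q = 5.98

Q = 5.98


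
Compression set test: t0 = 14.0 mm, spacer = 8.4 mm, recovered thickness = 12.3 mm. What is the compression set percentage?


CS = (t0 - recovered) / (t0 - ts) * 100
= (14.0 - 12.3) / (14.0 - 8.4) * 100
= 1.7 / 5.6 * 100
= 30.4%

30.4%


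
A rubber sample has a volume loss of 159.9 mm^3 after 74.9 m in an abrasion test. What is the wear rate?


Rate = volume_loss / distance
= 159.9 / 74.9
= 2.135 mm^3/m

2.135 mm^3/m


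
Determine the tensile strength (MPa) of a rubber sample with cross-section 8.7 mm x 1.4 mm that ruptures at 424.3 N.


Area = width * thickness = 8.7 * 1.4 = 12.18 mm^2
TS = force / area = 424.3 / 12.18 = 34.84 MPa

34.84 MPa


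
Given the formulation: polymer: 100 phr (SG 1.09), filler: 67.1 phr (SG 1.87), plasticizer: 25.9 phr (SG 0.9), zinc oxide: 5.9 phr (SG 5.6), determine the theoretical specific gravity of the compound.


Sum of weights = 198.9
Volume contributions:
  polymer: 100/1.09 = 91.7431
  filler: 67.1/1.87 = 35.8824
  plasticizer: 25.9/0.9 = 28.7778
  zinc oxide: 5.9/5.6 = 1.0536
Sum of volumes = 157.4568
SG = 198.9 / 157.4568 = 1.263

SG = 1.263


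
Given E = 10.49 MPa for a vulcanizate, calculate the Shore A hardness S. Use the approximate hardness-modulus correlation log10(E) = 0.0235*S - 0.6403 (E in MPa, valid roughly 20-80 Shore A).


log10(E) = 0.0235*S - 0.6403  =>  S = (log10(E) + 0.6403) / 0.0235
log10(10.49) = 1.020775
S = (1.020775 + 0.6403) / 0.0235 = 1.661075 / 0.0235
S = 70.7

Shore A = 70.7


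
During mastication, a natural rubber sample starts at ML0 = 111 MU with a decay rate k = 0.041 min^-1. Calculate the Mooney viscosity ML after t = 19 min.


ML = ML0 * exp(-k * t)
ML = 111 * exp(-0.041 * 19)
ML = 111 * 0.4589
ML = 50.93 MU

50.93 MU


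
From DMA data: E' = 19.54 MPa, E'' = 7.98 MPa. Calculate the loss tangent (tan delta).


tan delta = E'' / E'
= 7.98 / 19.54
= 0.4084

tan delta = 0.4084


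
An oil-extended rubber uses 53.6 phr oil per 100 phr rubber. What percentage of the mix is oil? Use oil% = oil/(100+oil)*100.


Oil % = oil / (100 + oil) * 100
= 53.6 / (100 + 53.6) * 100
= 53.6 / 153.6 * 100
= 34.9%

34.9%


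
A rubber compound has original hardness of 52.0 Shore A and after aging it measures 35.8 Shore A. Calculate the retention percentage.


Retention = aged / original * 100
= 35.8 / 52.0 * 100
= 68.8%

68.8%


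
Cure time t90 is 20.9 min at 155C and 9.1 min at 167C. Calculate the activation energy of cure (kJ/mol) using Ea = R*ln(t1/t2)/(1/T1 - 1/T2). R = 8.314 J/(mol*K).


T1 = 428.15 K, T2 = 440.15 K
1/T1 - 1/T2 = 6.3677e-05
ln(t1/t2) = ln(20.9/9.1) = 0.8315
Ea = 8.314 * 0.8315 / 6.3677e-05 = 108561.1641 J/mol
Ea = 108.56 kJ/mol

108.56 kJ/mol


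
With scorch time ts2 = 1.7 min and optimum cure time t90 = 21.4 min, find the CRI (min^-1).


CRI = 100 / (t90 - ts2)
= 100 / (21.4 - 1.7)
= 100 / 19.7
= 5.08 min^-1

5.08 min^-1


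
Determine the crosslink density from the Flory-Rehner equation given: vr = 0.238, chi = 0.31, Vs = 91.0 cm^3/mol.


ln(1 - vr) = ln(1 - 0.238) = -0.2718
Numerator = -((-0.2718) + 0.238 + 0.31 * 0.238^2) = 0.0162
Denominator = 91.0 * (0.238^(1/3) - 0.238/2) = 45.5651
nu = 0.0162 / 45.5651 = 3.5661e-04 mol/cm^3

3.5661e-04 mol/cm^3


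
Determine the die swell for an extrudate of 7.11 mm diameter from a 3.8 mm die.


Die swell ratio = D_extrudate / D_die
= 7.11 / 3.8
= 1.871

Die swell = 1.871


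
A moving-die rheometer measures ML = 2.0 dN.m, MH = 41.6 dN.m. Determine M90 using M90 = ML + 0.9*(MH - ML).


M90 = ML + 0.9 * (MH - ML)
M90 = 2.0 + 0.9 * (41.6 - 2.0)
M90 = 2.0 + 0.9 * 39.6
M90 = 37.64 dN.m

37.64 dN.m


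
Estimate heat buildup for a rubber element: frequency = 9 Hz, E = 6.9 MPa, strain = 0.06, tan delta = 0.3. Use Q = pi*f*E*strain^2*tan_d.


Q = pi * f * E * strain^2 * tan_d
= pi * 9 * 6.9 * 0.06^2 * 0.3
= pi * 9 * 6.9 * 0.0036 * 0.3
= 0.2107

Q = 0.2107


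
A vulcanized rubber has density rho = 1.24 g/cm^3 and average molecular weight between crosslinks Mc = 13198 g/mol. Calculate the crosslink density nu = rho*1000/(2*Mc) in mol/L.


nu = rho * 1000 / (2 * Mc)
nu = 1.24 * 1000 / (2 * 13198)
nu = 1240.0 / 26396
nu = 0.0470 mol/L

0.0470 mol/L


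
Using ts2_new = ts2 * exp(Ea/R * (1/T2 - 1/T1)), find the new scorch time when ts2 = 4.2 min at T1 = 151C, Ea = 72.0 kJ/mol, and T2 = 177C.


Convert temperatures: T1 = 151 + 273.15 = 424.15 K, T2 = 177 + 273.15 = 450.15 K
ts2_new = 4.2 * exp(72000 / 8.314 * (1/450.15 - 1/424.15))
1/T2 - 1/T1 = -1.3617e-04
ts2_new = 1.29 min

1.29 min


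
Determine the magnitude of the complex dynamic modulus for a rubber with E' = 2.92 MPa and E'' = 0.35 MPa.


|E*| = sqrt(E'^2 + E''^2)
= sqrt(2.92^2 + 0.35^2)
= sqrt(8.5264 + 0.1225)
= 2.941 MPa

2.941 MPa


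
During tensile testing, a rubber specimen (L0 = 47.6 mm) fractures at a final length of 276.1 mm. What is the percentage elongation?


Elongation = (Lf - L0) / L0 * 100
= (276.1 - 47.6) / 47.6 * 100
= 228.5 / 47.6 * 100
= 480.0%

480.0%


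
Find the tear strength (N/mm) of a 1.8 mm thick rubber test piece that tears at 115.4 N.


Tear strength = force / thickness
= 115.4 / 1.8
= 64.11 N/mm

64.11 N/mm


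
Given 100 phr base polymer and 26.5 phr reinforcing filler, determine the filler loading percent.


Filler % = filler / (rubber + filler) * 100
= 26.5 / (100 + 26.5) * 100
= 26.5 / 126.5 * 100
= 20.95%

20.95%


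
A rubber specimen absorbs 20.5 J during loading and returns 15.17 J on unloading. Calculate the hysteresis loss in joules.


Hysteresis loss = loading - unloading
= 20.5 - 15.17
= 5.33 J

5.33 J


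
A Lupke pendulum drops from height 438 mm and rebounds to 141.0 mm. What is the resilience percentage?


Resilience = h_rebound / h_drop * 100
= 141.0 / 438 * 100
= 32.2%

32.2%


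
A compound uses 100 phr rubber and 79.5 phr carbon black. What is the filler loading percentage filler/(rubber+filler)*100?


Filler % = filler / (rubber + filler) * 100
= 79.5 / (100 + 79.5) * 100
= 79.5 / 179.5 * 100
= 44.29%

44.29%


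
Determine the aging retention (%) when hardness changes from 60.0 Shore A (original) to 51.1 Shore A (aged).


Retention = aged / original * 100
= 51.1 / 60.0 * 100
= 85.2%

85.2%


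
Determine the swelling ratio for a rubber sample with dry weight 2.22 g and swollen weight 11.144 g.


Q = W_swollen / W_dry
Q = 11.144 / 2.22
Q = 5.02

Q = 5.02


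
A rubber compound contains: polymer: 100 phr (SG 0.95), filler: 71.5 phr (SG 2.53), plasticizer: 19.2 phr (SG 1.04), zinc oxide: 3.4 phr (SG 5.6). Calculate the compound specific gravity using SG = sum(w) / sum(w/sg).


Sum of weights = 194.1
Volume contributions:
  polymer: 100/0.95 = 105.2632
  filler: 71.5/2.53 = 28.2609
  plasticizer: 19.2/1.04 = 18.4615
  zinc oxide: 3.4/5.6 = 0.6071
Sum of volumes = 152.5927
SG = 194.1 / 152.5927 = 1.272

SG = 1.272


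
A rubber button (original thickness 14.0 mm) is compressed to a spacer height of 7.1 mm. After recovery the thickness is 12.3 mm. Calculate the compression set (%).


CS = (t0 - recovered) / (t0 - ts) * 100
= (14.0 - 12.3) / (14.0 - 7.1) * 100
= 1.7 / 6.9 * 100
= 24.6%

24.6%


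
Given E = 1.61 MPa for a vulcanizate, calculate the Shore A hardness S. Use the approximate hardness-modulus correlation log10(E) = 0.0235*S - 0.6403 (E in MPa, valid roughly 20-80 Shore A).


log10(E) = 0.0235*S - 0.6403  =>  S = (log10(E) + 0.6403) / 0.0235
log10(1.61) = 0.206826
S = (0.206826 + 0.6403) / 0.0235 = 0.847126 / 0.0235
S = 36.0

Shore A = 36.0


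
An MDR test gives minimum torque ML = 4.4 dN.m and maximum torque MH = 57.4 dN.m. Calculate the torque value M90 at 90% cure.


M90 = ML + 0.9 * (MH - ML)
M90 = 4.4 + 0.9 * (57.4 - 4.4)
M90 = 4.4 + 0.9 * 53.0
M90 = 52.1 dN.m

52.1 dN.m


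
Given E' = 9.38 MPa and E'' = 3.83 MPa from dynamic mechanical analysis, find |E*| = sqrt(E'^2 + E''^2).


|E*| = sqrt(E'^2 + E''^2)
= sqrt(9.38^2 + 3.83^2)
= sqrt(87.9844 + 14.6689)
= 10.132 MPa

10.132 MPa


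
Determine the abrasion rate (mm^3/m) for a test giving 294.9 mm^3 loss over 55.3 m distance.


Rate = volume_loss / distance
= 294.9 / 55.3
= 5.333 mm^3/m

5.333 mm^3/m


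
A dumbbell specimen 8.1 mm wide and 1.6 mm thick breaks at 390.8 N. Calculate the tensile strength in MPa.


Area = width * thickness = 8.1 * 1.6 = 12.96 mm^2
TS = force / area = 390.8 / 12.96 = 30.15 MPa

30.15 MPa


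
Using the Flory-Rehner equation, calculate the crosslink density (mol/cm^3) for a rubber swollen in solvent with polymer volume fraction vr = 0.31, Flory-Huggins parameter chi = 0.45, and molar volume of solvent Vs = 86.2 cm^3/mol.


ln(1 - vr) = ln(1 - 0.31) = -0.3711
Numerator = -((-0.3711) + 0.31 + 0.45 * 0.31^2) = 0.0178
Denominator = 86.2 * (0.31^(1/3) - 0.31/2) = 44.9783
nu = 0.0178 / 44.9783 = 3.9616e-04 mol/cm^3

3.9616e-04 mol/cm^3


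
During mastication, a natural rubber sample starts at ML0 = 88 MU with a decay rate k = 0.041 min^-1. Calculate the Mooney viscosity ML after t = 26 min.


ML = ML0 * exp(-k * t)
ML = 88 * exp(-0.041 * 26)
ML = 88 * 0.3444
ML = 30.31 MU

30.31 MU


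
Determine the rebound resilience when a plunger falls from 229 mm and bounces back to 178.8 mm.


Resilience = h_rebound / h_drop * 100
= 178.8 / 229 * 100
= 78.1%

78.1%


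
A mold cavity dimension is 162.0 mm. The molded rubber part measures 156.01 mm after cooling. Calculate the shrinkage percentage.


Shrinkage = (mold - part) / mold * 100
= (162.0 - 156.01) / 162.0 * 100
= 5.99 / 162.0 * 100
= 3.7%

3.7%


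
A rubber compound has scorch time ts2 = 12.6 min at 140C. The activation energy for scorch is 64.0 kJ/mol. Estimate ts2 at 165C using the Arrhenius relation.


Convert temperatures: T1 = 140 + 273.15 = 413.15 K, T2 = 165 + 273.15 = 438.15 K
ts2_new = 12.6 * exp(64000 / 8.314 * (1/438.15 - 1/413.15))
1/T2 - 1/T1 = -1.3811e-04
ts2_new = 4.35 min

4.35 min


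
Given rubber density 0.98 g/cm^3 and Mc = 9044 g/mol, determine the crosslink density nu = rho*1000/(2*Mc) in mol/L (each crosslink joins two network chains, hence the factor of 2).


nu = rho * 1000 / (2 * Mc)
nu = 0.98 * 1000 / (2 * 9044)
nu = 980.0 / 18088
nu = 0.0542 mol/L

0.0542 mol/L


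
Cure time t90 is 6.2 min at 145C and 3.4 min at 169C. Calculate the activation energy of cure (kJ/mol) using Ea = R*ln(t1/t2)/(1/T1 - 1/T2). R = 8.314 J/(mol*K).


T1 = 418.15 K, T2 = 442.15 K
1/T1 - 1/T2 = 1.2981e-04
ln(t1/t2) = ln(6.2/3.4) = 0.6008
Ea = 8.314 * 0.6008 / 1.2981e-04 = 38477.9156 J/mol
Ea = 38.48 kJ/mol

38.48 kJ/mol


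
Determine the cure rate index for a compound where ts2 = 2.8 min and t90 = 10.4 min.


CRI = 100 / (t90 - ts2)
= 100 / (10.4 - 2.8)
= 100 / 7.6
= 13.16 min^-1

13.16 min^-1


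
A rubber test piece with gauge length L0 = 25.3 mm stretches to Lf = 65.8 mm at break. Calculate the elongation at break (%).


Elongation = (Lf - L0) / L0 * 100
= (65.8 - 25.3) / 25.3 * 100
= 40.5 / 25.3 * 100
= 160.1%

160.1%


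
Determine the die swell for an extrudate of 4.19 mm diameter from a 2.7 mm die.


Die swell ratio = D_extrudate / D_die
= 4.19 / 2.7
= 1.552

Die swell = 1.552


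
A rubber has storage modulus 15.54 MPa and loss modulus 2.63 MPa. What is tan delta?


tan delta = E'' / E'
= 2.63 / 15.54
= 0.1692

tan delta = 0.1692


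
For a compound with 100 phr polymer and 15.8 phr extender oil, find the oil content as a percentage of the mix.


Oil % = oil / (100 + oil) * 100
= 15.8 / (100 + 15.8) * 100
= 15.8 / 115.8 * 100
= 13.64%

13.64%


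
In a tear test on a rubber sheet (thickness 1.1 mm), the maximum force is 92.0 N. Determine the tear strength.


Tear strength = force / thickness
= 92.0 / 1.1
= 83.64 N/mm

83.64 N/mm


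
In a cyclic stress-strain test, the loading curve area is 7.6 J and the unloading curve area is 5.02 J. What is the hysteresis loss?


Hysteresis loss = loading - unloading
= 7.6 - 5.02
= 2.58 J

2.58 J


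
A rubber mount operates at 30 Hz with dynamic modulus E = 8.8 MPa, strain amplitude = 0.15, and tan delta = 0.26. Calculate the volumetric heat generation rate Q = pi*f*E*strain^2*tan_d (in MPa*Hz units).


Q = pi * f * E * strain^2 * tan_d
= pi * 30 * 8.8 * 0.15^2 * 0.26
= pi * 30 * 8.8 * 0.0225 * 0.26
= 4.8519

Q = 4.8519


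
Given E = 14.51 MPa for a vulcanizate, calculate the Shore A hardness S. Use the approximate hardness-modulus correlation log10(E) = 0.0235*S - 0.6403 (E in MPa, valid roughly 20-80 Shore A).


log10(E) = 0.0235*S - 0.6403  =>  S = (log10(E) + 0.6403) / 0.0235
log10(14.51) = 1.161667
S = (1.161667 + 0.6403) / 0.0235 = 1.801967 / 0.0235
S = 76.7

Shore A = 76.7


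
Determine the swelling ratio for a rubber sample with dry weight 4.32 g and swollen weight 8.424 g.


Q = W_swollen / W_dry
Q = 8.424 / 4.32
Q = 1.95

Q = 1.95


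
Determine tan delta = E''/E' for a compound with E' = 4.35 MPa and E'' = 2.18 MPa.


tan delta = E'' / E'
= 2.18 / 4.35
= 0.5011

tan delta = 0.5011


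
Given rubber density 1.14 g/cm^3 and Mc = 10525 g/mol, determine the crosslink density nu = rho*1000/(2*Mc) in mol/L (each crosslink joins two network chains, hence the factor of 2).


nu = rho * 1000 / (2 * Mc)
nu = 1.14 * 1000 / (2 * 10525)
nu = 1140.0 / 21050
nu = 0.0542 mol/L

0.0542 mol/L


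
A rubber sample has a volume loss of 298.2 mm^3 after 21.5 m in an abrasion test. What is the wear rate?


Rate = volume_loss / distance
= 298.2 / 21.5
= 13.87 mm^3/m

13.87 mm^3/m


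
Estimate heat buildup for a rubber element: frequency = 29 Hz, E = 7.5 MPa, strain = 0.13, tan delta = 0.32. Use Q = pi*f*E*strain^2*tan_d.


Q = pi * f * E * strain^2 * tan_d
= pi * 29 * 7.5 * 0.13^2 * 0.32
= pi * 29 * 7.5 * 0.0169 * 0.32
= 3.6953

Q = 3.6953


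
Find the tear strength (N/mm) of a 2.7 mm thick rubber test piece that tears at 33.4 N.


Tear strength = force / thickness
= 33.4 / 2.7
= 12.37 N/mm

12.37 N/mm


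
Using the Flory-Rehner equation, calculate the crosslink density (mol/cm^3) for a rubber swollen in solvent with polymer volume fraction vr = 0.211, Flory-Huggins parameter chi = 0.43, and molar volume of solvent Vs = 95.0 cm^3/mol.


ln(1 - vr) = ln(1 - 0.211) = -0.2370
Numerator = -((-0.2370) + 0.211 + 0.43 * 0.211^2) = 0.0068
Denominator = 95.0 * (0.211^(1/3) - 0.211/2) = 46.5342
nu = 0.0068 / 46.5342 = 1.4709e-04 mol/cm^3

1.4709e-04 mol/cm^3
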